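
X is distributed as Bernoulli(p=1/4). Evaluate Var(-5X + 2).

For X ~ Bernoulli(p=1/4):
Var(X) = \frac{3}{16}
Var(-5X + 2) = (-5)² × Var(X) = 25 × \frac{3}{16} = \frac{75}{16}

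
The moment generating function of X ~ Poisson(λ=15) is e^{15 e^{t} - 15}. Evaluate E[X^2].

To find E[X^2], compute M^(2)(0):
M^(1)(t) = 15 e^{t} e^{15 e^{t} - 15}
M^(2)(t) = 225 e^{2 t} e^{15 e^{t} - 15} + 15 e^{t} e^{15 e^{t} - 15}
M^(2)(0) = 240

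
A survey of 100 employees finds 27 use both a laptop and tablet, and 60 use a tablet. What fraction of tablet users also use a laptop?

P(A ∩ B) = 27/100
P(B) = 60/100 = 3/5
P(A|B) = P(A ∩ B) / P(B) = (27/100) / (3/5) = 9/20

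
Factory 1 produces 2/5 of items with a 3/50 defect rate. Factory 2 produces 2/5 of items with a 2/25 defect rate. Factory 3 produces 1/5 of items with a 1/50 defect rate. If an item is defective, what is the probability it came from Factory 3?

Using Bayes' theorem:
P(F1) = 2/5, P(D|F1) = 3/50
P(F2) = 2/5, P(D|F2) = 2/25
P(F3) = 1/5, P(D|F3) = 1/50
P(D) = P(D|F1)P(F1) + P(D|F2)P(F2) + P(D|F3)P(F3)
     = \frac{3}{50}
P(F3|D) = P(D|F3)P(F3) / P(D)
= \frac{1}{15}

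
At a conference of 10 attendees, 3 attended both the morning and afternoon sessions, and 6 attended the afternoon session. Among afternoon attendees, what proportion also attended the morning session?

P(A ∩ B) = 3/10
P(B) = 6/10 = 3/5
P(A|B) = P(A ∩ B) / P(B) = (3/10) / (3/5) = 1/2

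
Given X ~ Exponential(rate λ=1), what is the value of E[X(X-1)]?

E[X(X-1)] = E[X² - X] = E[X²] - E[X]
E[X] = 1
E[X²] = Var(X) + (E[X])² = 1 + (1)² = 2
E[X(X-1)] = 2 - 1 = 1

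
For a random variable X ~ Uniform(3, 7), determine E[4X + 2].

For X ~ Uniform(3, 7):
E[X] = 5
E[4X + 2] = 4 × E[X] + 2 = 22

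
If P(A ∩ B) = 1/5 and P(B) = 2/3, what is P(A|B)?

P(A|B) = P(A ∩ B) / P(B)
= (1/5) / (2/3)
= 3/10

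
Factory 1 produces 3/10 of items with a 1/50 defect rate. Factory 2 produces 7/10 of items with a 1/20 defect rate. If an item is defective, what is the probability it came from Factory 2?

Using Bayes' theorem:
P(F1) = 3/10, P(D|F1) = 1/50
P(F2) = 7/10, P(D|F2) = 1/20
P(D) = P(D|F1)P(F1) + P(D|F2)P(F2)
     = \frac{41}{1000}
P(F2|D) = P(D|F2)P(F2) / P(D)
= \frac{35}{41}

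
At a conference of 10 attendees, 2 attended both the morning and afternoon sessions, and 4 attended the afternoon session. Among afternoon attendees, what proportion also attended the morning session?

P(A ∩ B) = 2/10 = 1/5
P(B) = 4/10 = 2/5
P(A|B) = P(A ∩ B) / P(B) = (1/5) / (2/5) = 1/2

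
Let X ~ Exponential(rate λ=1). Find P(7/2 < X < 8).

P(7/2 < X < 8) = ∫_{7/2}^{8} f(x) dx
where f(x) = e^{- x}
= - \frac{1}{e^{8}} + e^{- \frac{7}{2}}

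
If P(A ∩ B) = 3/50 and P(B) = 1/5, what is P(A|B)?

P(A|B) = P(A ∩ B) / P(B)
= (3/50) / (1/5)
= 3/10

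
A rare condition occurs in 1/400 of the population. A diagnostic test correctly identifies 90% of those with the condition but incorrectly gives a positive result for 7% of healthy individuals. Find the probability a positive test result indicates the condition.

Let D = the rare event, + = positive/flagged.
P(D) = 1/400
P(+|D) = 90/100 = 9/10
P(+|D') = 7/100
P(+) = P(+|D)P(D) + P(+|D')P(D')
     = \frac{9}{10} × \frac{1}{400} + \frac{7}{100} × \frac{399}{400}
     = \frac{2883}{40000}
P(D|+) = P(+|D)P(D)/P(+) = \frac{30}{961}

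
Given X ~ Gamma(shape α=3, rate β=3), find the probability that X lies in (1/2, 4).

P(1/2 < X < 4) = ∫_{1/2}^{4} f(x) dx
where f(x) = \frac{27 x^{2} e^{- 3 x}}{2}
= - \frac{85}{e^{12}} + \frac{29}{8 e^{\frac{3}{2}}}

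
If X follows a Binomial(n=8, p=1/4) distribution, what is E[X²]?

Using the identity E[X²] = Var(X) + (E[X])²:
E[X] = 2
Var(X) = \frac{3}{2}
E[X²] = \frac{3}{2} + (2)²
= \frac{11}{2}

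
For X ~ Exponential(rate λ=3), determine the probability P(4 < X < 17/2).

P(4 < X < 17/2) = ∫_{4}^{17/2} f(x) dx
where f(x) = 3 e^{- 3 x}
= - \frac{1}{e^{\frac{51}{2}}} + e^{-12}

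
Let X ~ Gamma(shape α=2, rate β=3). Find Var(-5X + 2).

For X ~ Gamma(shape α=2, rate β=3):
Var(X) = \frac{2}{9}
Var(-5X + 2) = (-5)² × Var(X) = 25 × \frac{2}{9} = \frac{50}{9}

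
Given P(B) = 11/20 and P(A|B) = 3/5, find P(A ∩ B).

By definition, P(A|B) = P(A ∩ B) / P(B)
So P(A ∩ B) = P(A|B) × P(B)
= 3/5 × 11/20
= 33/100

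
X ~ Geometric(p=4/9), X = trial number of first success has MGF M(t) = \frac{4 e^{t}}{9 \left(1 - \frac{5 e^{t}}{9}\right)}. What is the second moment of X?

To find E[X^2], compute M^(2)(0):
M^(1)(t) = \frac{4 e^{t}}{9 \left(1 - \frac{5 e^{t}}{9}\right)} + \frac{20 e^{2 t}}{81 \left(1 - \frac{5 e^{t}}{9}\right)^{2}}
M^(2)(t) = \frac{4 e^{t}}{9 \left(1 - \frac{5 e^{t}}{9}\right)} + \frac{20 e^{2 t}}{27 \left(1 - \frac{5 e^{t}}{9}\right)^{2}} + \frac{200 e^{3 t}}{729 \left(1 - \frac{5 e^{t}}{9}\right)^{3}}
M^(2)(0) = \frac{63}{8}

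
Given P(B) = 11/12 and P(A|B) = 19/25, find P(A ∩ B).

By definition, P(A|B) = P(A ∩ B) / P(B)
So P(A ∩ B) = P(A|B) × P(B)
= 19/25 × 11/12
= 209/300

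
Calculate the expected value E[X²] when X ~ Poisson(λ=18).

Using the identity E[X²] = Var(X) + (E[X])²:
E[X] = 18
Var(X) = 18
E[X²] = 18 + (18)²
= 342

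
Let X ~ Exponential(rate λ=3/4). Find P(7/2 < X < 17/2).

P(7/2 < X < 17/2) = ∫_{7/2}^{17/2} f(x) dx
where f(x) = \frac{3 e^{- \frac{3 x}{4}}}{4}
= - \frac{1 - e^{\frac{15}{4}}}{e^{\frac{51}{8}}}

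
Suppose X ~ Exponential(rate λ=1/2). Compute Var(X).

For X ~ Exponential(rate λ=1/2):
Var(X) = 4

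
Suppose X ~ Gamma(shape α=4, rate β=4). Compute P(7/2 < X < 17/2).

P(7/2 < X < 17/2) = ∫_{7/2}^{17/2} f(x) dx
where f(x) = \frac{128 x^{3} e^{- 4 x}}{3}
= \frac{-21491 + 1711 e^{20}}{3 e^{34}}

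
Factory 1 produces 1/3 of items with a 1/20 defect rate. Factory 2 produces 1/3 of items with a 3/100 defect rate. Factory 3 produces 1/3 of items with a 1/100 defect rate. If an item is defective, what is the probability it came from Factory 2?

Using Bayes' theorem:
P(F1) = 1/3, P(D|F1) = 1/20
P(F2) = 1/3, P(D|F2) = 3/100
P(F3) = 1/3, P(D|F3) = 1/100
P(D) = P(D|F1)P(F1) + P(D|F2)P(F2) + P(D|F3)P(F3)
     = \frac{3}{100}
P(F2|D) = P(D|F2)P(F2) / P(D)
= \frac{1}{3}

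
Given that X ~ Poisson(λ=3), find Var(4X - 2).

For X ~ Poisson(λ=3):
Var(X) = 3
Var(4X - 2) = (4)² × Var(X) = 16 × 3 = 48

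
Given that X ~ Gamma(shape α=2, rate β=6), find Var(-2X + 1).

For X ~ Gamma(shape α=2, rate β=6):
Var(X) = \frac{1}{18}
Var(-2X + 1) = (-2)² × Var(X) = 4 × \frac{1}{18} = \frac{2}{9}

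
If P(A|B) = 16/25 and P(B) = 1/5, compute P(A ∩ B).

By definition, P(A|B) = P(A ∩ B) / P(B)
So P(A ∩ B) = P(A|B) × P(B)
= 16/25 × 1/5
= 16/125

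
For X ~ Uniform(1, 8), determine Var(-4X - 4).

For X ~ Uniform(1, 8):
Var(X) = \frac{49}{12}
Var(-4X - 4) = (-4)² × Var(X) = 16 × \frac{49}{12} = \frac{196}{3}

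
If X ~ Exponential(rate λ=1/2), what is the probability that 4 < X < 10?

P(4 < X < 10) = ∫_{4}^{10} f(x) dx
where f(x) = \frac{e^{- \frac{x}{2}}}{2}
= - \frac{1 - e^{3}}{e^{5}}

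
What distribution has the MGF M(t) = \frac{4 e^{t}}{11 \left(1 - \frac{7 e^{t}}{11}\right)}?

The MGF M(t) = \frac{4 e^{t}}{11 \left(1 - \frac{7 e^{t}}{11}\right)} is the standard form for the Geometric distribution.
Comparing with the known MGF formula identifies: Geometric(p=4/11), X = trial number of first success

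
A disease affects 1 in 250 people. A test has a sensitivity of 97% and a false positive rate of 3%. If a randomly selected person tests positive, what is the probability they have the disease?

Let D = the rare event, + = positive/flagged.
P(D) = 1/250
P(+|D) = 97/100
P(+|D') = 3/100
P(+) = P(+|D)P(D) + P(+|D')P(D')
     = \frac{97}{100} × \frac{1}{250} + \frac{3}{100} × \frac{249}{250}
     = \frac{211}{6250}
P(D|+) = P(+|D)P(D)/P(+) = \frac{97}{844}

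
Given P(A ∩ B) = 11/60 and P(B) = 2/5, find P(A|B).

P(A|B) = P(A ∩ B) / P(B)
= (11/60) / (2/5)
= 11/24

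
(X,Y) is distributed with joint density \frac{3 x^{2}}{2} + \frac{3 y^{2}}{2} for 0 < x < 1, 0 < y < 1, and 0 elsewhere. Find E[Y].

E[Y] = ∫_0^1 ∫_0^1 y × f(x,y) dx dy
= \frac{5}{8}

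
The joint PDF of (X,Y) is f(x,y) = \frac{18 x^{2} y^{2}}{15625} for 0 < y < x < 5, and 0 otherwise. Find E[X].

f_X(x) = ∫_0^x \frac{18 x^{2} y^{2}}{15625} dy = \frac{6 x^{5}}{15625}
E[X] = ∫_0^5 x × (\frac{6 x^{5}}{15625}) dx = \frac{30}{7}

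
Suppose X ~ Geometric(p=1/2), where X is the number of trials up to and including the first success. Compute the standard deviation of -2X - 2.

For X ~ Geometric(p=1/2), where X is the number of trials up to and including the first success:
Var(X) = 2
SD(X) = √(Var(X)) = √(2) = \sqrt{2}
SD(-2X - 2) = |-2| × SD(X) = 2 × \sqrt{2} = 2 \sqrt{2}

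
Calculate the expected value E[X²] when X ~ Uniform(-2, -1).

Using the identity E[X²] = Var(X) + (E[X])²:
E[X] = - \frac{3}{2}
Var(X) = \frac{1}{12}
E[X²] = \frac{1}{12} + (- \frac{3}{2})²
= \frac{7}{3}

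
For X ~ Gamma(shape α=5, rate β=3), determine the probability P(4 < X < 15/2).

P(4 < X < 15/2) = ∫_{4}^{15/2} f(x) dx
where f(x) = \frac{81 x^{4} e^{- 3 x}}{8}
= - \frac{1645283}{128 e^{\frac{45}{2}}} + \frac{1237}{e^{12}}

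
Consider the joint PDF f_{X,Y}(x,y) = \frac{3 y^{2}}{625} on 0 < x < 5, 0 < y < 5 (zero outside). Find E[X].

f_X(x) = ∫_0^5 \frac{3 y^{2}}{625} dy = \frac{1}{5}
E[X] = ∫_0^5 x × (\frac{1}{5}) dx = \frac{5}{2}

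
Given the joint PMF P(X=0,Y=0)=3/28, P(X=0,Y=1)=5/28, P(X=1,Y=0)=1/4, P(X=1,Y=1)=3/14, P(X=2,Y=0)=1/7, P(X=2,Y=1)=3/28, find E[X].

First find marginal of X:
P(X=0) = 2/7
P(X=1) = 13/28
P(X=2) = 1/4
E[X] = 0 × 2/7 + 1 × 13/28 + 2 × 1/4 = 27/28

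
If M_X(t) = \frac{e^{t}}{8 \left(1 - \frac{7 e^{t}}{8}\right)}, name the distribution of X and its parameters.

The MGF M(t) = \frac{e^{t}}{8 \left(1 - \frac{7 e^{t}}{8}\right)} is the standard form for the Geometric distribution.
Comparing with the known MGF formula identifies: Geometric(p=1/8), X = trial number of first success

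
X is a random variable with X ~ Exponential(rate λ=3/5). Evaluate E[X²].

Using the identity E[X²] = Var(X) + (E[X])²:
E[X] = \frac{5}{3}
Var(X) = \frac{25}{9}
E[X²] = \frac{25}{9} + (\frac{5}{3})²
= \frac{50}{9}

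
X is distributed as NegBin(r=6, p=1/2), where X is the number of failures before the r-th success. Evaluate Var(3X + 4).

For X ~ NegBin(r=6, p=1/2), where X is the number of failures before the r-th success:
Var(X) = 12
Var(3X + 4) = (3)² × Var(X) = 9 × 12 = 108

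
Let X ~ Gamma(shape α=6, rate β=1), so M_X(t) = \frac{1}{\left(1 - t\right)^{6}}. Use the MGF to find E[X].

To find E[X], compute M^(1)(0):
M^(1)(t) = \frac{6}{\left(1 - t\right)^{7}}
M^(1)(0) = 6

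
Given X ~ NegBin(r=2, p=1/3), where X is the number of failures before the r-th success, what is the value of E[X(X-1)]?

E[X(X-1)] = E[X² - X] = E[X²] - E[X]
E[X] = 4
E[X²] = Var(X) + (E[X])² = 12 + (4)² = 28
E[X(X-1)] = 28 - 4 = 24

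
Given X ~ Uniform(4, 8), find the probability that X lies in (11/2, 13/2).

P(11/2 < X < 13/2) = ∫_{11/2}^{13/2} f(x) dx
where f(x) = \frac{1}{4}
= \frac{1}{4}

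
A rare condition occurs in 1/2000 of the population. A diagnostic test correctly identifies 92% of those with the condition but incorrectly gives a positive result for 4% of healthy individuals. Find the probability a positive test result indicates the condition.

Let D = the rare event, + = positive/flagged.
P(D) = 1/2000
P(+|D) = 92/100 = 23/25
P(+|D') = 4/100 = 1/25
P(+) = P(+|D)P(D) + P(+|D')P(D')
     = \frac{23}{25} × \frac{1}{2000} + \frac{1}{25} × \frac{1999}{2000}
     = \frac{1011}{25000}
P(D|+) = P(+|D)P(D)/P(+) = \frac{23}{2022}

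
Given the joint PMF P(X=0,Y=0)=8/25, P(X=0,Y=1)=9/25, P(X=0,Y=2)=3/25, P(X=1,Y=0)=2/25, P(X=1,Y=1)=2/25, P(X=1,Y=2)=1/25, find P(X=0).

P(X=0) = P(X=0,Y=0) + P(X=0,Y=1) + P(X=0,Y=2)
= 8/25 + 9/25 + 3/25
= 4/5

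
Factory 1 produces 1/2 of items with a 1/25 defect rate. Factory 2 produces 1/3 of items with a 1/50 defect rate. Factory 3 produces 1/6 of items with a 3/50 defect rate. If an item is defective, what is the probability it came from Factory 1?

Using Bayes' theorem:
P(F1) = 1/2, P(D|F1) = 1/25
P(F2) = 1/3, P(D|F2) = 1/50
P(F3) = 1/6, P(D|F3) = 3/50
P(D) = P(D|F1)P(F1) + P(D|F2)P(F2) + P(D|F3)P(F3)
     = \frac{11}{300}
P(F1|D) = P(D|F1)P(F1) / P(D)
= \frac{6}{11}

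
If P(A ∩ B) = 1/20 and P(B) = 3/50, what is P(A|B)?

P(A|B) = P(A ∩ B) / P(B)
= (1/20) / (3/50)
= 5/6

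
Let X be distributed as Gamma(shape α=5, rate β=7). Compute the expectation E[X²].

Using the identity E[X²] = Var(X) + (E[X])²:
E[X] = \frac{5}{7}
Var(X) = \frac{5}{49}
E[X²] = \frac{5}{49} + (\frac{5}{7})²
= \frac{30}{49}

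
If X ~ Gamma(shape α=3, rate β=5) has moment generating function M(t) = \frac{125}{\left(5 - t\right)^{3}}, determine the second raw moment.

To find E[X^2], compute M^(2)(0):
M^(1)(t) = \frac{375}{\left(5 - t\right)^{4}}
M^(2)(t) = \frac{1500}{\left(5 - t\right)^{5}}
M^(2)(0) = \frac{12}{25}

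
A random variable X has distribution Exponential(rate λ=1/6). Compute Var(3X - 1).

For X ~ Exponential(rate λ=1/6):
Var(X) = 36
Var(3X - 1) = (3)² × Var(X) = 9 × 36 = 324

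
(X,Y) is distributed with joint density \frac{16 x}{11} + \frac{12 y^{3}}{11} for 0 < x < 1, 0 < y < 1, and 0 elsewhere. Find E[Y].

E[Y] = ∫_0^1 ∫_0^1 y × f(x,y) dx dy
= \frac{32}{55}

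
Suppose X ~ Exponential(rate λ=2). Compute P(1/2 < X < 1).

P(1/2 < X < 1) = ∫_{1/2}^{1} f(x) dx
where f(x) = 2 e^{- 2 x}
= - \frac{1 - e}{e^{2}}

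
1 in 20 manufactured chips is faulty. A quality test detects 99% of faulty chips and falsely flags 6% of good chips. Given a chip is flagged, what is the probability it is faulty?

Let D = the rare event, + = positive/flagged.
P(D) = 1/20
P(+|D) = 99/100
P(+|D') = 6/100 = 3/50
P(+) = P(+|D)P(D) + P(+|D')P(D')
     = \frac{99}{100} × \frac{1}{20} + \frac{3}{50} × \frac{19}{20}
     = \frac{213}{2000}
P(D|+) = P(+|D)P(D)/P(+) = \frac{33}{71}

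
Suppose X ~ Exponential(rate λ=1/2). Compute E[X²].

Using the identity E[X²] = Var(X) + (E[X])²:
E[X] = 2
Var(X) = 4
E[X²] = 4 + (2)²
= 8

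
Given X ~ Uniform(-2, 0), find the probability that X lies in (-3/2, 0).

P(-3/2 < X < 0) = ∫_{-3/2}^{0} f(x) dx
where f(x) = \frac{1}{2}
= \frac{3}{4}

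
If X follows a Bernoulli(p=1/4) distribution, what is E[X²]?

Using the identity E[X²] = Var(X) + (E[X])²:
E[X] = \frac{1}{4}
Var(X) = \frac{3}{16}
E[X²] = \frac{3}{16} + (\frac{1}{4})²
= \frac{1}{4}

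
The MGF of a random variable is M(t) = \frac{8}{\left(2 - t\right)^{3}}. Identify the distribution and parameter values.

The MGF M(t) = \frac{8}{\left(2 - t\right)^{3}} is the standard form for the Gamma distribution.
Comparing with the known MGF formula identifies: Gamma(shape α=3, rate β=2)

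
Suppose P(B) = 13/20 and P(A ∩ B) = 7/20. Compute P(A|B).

P(A|B) = P(A ∩ B) / P(B)
= (7/20) / (13/20)
= 7/13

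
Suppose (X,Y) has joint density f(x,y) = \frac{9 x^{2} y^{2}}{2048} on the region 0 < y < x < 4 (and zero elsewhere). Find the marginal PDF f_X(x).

f_X(x) = ∫_0^x \frac{9 x^{2} y^{2}}{2048} dy = \frac{3 x^{5}}{2048}
for 0 < x < 4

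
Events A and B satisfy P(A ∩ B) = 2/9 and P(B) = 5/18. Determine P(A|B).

P(A|B) = P(A ∩ B) / P(B)
= (2/9) / (5/18)
= 4/5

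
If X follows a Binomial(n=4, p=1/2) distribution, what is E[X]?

For X ~ Binomial(n=4, p=1/2), the expected value is:
E[X] = 2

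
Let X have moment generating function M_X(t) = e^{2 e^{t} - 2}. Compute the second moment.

To find E[X^2], compute M^(2)(0):
M^(1)(t) = 2 e^{t} e^{2 e^{t} - 2}
M^(2)(t) = 4 e^{2 t} e^{2 e^{t} - 2} + 2 e^{t} e^{2 e^{t} - 2}
M^(2)(0) = 6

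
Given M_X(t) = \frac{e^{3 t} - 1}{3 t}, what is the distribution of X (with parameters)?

The MGF M(t) = \frac{e^{3 t} - 1}{3 t} is the standard form for the Uniform distribution.
Comparing with the known MGF formula identifies: Uniform(0, 3)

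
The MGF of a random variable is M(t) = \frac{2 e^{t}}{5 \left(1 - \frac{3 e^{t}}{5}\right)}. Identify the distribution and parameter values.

The MGF M(t) = \frac{2 e^{t}}{5 \left(1 - \frac{3 e^{t}}{5}\right)} is the standard form for the Geometric distribution.
Comparing with the known MGF formula identifies: Geometric(p=2/5), X = trial number of first success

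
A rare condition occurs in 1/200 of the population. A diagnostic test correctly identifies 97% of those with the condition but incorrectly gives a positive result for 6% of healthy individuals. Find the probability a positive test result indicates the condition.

Let D = the rare event, + = positive/flagged.
P(D) = 1/200
P(+|D) = 97/100
P(+|D') = 6/100 = 3/50
P(+) = P(+|D)P(D) + P(+|D')P(D')
     = \frac{97}{100} × \frac{1}{200} + \frac{3}{50} × \frac{199}{200}
     = \frac{1291}{20000}
P(D|+) = P(+|D)P(D)/P(+) = \frac{97}{1291}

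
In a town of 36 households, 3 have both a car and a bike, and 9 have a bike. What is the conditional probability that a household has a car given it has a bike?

P(A ∩ B) = 3/36 = 1/12
P(B) = 9/36 = 1/4
P(A|B) = P(A ∩ B) / P(B) = (1/12) / (1/4) = 1/3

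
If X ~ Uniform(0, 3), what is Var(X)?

For X ~ Uniform(0, 3):
Var(X) = \frac{3}{4}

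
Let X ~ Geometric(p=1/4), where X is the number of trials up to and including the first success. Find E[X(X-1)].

E[X(X-1)] = E[X² - X] = E[X²] - E[X]
E[X] = 4
E[X²] = Var(X) + (E[X])² = 12 + (4)² = 28
E[X(X-1)] = 28 - 4 = 24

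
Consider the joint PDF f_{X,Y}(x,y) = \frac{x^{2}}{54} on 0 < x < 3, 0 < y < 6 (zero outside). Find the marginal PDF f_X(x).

f_X(x) = ∫_0^6 f(x,y) dy
= ∫_0^6 \frac{x^{2}}{54} dy
= \frac{x^{2}}{9} for 0 < x < 3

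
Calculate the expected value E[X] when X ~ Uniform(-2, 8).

For X ~ Uniform(-2, 8), the expected value is:
E[X] = 3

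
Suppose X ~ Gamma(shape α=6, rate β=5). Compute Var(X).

For X ~ Gamma(shape α=6, rate β=5):
Var(X) = \frac{6}{25}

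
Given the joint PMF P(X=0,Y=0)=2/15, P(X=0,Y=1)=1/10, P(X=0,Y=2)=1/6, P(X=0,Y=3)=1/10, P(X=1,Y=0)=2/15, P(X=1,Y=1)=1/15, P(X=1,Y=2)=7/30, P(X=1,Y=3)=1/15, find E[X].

First find marginal of X:
P(X=0) = 1/2
P(X=1) = 1/2
E[X] = 0 × 1/2 + 1 × 1/2 = 1/2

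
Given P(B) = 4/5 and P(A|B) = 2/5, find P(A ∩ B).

By definition, P(A|B) = P(A ∩ B) / P(B)
So P(A ∩ B) = P(A|B) × P(B)
= 2/5 × 4/5
= 8/25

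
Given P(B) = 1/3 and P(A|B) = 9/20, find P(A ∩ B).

By definition, P(A|B) = P(A ∩ B) / P(B)
So P(A ∩ B) = P(A|B) × P(B)
= 9/20 × 1/3
= 3/20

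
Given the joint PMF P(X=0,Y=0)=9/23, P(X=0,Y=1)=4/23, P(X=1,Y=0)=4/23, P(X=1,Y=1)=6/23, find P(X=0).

P(X=0) = P(X=0,Y=0) + P(X=0,Y=1)
= 9/23 + 4/23
= 13/23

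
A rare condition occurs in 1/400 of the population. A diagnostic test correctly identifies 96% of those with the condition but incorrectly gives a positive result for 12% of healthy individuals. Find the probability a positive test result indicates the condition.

Let D = the rare event, + = positive/flagged.
P(D) = 1/400
P(+|D) = 96/100 = 24/25
P(+|D') = 12/100 = 3/25
P(+) = P(+|D)P(D) + P(+|D')P(D')
     = \frac{24}{25} × \frac{1}{400} + \frac{3}{25} × \frac{399}{400}
     = \frac{1221}{10000}
P(D|+) = P(+|D)P(D)/P(+) = \frac{8}{407}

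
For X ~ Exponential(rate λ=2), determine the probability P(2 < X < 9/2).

P(2 < X < 9/2) = ∫_{2}^{9/2} f(x) dx
where f(x) = 2 e^{- 2 x}
= - \frac{1 - e^{5}}{e^{9}}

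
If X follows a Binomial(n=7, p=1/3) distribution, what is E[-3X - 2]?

For X ~ Binomial(n=7, p=1/3):
E[X] = \frac{7}{3}
E[-3X - 2] = -3 × E[X] - 2 = -9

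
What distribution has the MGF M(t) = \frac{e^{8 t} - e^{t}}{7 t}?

The MGF M(t) = \frac{e^{8 t} - e^{t}}{7 t} is the standard form for the Uniform distribution.
Comparing with the known MGF formula identifies: Uniform(1, 8)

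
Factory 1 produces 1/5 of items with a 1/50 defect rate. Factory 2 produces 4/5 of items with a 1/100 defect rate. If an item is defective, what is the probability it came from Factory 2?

Using Bayes' theorem:
P(F1) = 1/5, P(D|F1) = 1/50
P(F2) = 4/5, P(D|F2) = 1/100
P(D) = P(D|F1)P(F1) + P(D|F2)P(F2)
     = \frac{3}{250}
P(F2|D) = P(D|F2)P(F2) / P(D)
= \frac{2}{3}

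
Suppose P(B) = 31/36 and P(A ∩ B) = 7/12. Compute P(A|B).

P(A|B) = P(A ∩ B) / P(B)
= (7/12) / (31/36)
= 21/31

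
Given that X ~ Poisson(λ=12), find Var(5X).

For X ~ Poisson(λ=12):
Var(X) = 12
Var(5X) = (5)² × Var(X) = 25 × 12 = 300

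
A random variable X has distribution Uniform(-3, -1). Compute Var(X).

For X ~ Uniform(-3, -1):
Var(X) = \frac{1}{3}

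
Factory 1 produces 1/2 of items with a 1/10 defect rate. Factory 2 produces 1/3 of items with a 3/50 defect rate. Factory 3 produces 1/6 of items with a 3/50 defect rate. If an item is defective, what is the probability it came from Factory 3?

Using Bayes' theorem:
P(F1) = 1/2, P(D|F1) = 1/10
P(F2) = 1/3, P(D|F2) = 3/50
P(F3) = 1/6, P(D|F3) = 3/50
P(D) = P(D|F1)P(F1) + P(D|F2)P(F2) + P(D|F3)P(F3)
     = \frac{2}{25}
P(F3|D) = P(D|F3)P(F3) / P(D)
= \frac{1}{8}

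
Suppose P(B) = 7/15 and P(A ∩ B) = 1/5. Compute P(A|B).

P(A|B) = P(A ∩ B) / P(B)
= (1/5) / (7/15)
= 3/7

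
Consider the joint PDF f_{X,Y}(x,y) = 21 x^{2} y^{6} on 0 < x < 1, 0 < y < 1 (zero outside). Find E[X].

E[X] = ∫_0^1 ∫_0^1 x × f(x,y) dy dx
= ∫_0^1 ∫_0^1 x × (21 x^{2} y^{6}) dy dx
= \frac{3}{4}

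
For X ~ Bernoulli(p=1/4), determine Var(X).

For X ~ Bernoulli(p=1/4):
Var(X) = \frac{3}{16}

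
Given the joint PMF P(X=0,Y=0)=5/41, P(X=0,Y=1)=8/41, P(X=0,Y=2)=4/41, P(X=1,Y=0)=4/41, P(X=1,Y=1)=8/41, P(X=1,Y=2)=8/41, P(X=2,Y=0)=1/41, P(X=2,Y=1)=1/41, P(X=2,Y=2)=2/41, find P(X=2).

P(X=2) = P(X=2,Y=0) + P(X=2,Y=1) + P(X=2,Y=2)
= 1/41 + 1/41 + 2/41
= 4/41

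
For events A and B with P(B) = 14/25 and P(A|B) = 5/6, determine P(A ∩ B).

By definition, P(A|B) = P(A ∩ B) / P(B)
So P(A ∩ B) = P(A|B) × P(B)
= 5/6 × 14/25
= 7/15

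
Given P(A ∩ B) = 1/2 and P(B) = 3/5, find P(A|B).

P(A|B) = P(A ∩ B) / P(B)
= (1/2) / (3/5)
= 5/6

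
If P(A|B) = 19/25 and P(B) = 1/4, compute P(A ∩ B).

By definition, P(A|B) = P(A ∩ B) / P(B)
So P(A ∩ B) = P(A|B) × P(B)
= 19/25 × 1/4
= 19/100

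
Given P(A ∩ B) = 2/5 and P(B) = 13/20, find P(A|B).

P(A|B) = P(A ∩ B) / P(B)
= (2/5) / (13/20)
= 8/13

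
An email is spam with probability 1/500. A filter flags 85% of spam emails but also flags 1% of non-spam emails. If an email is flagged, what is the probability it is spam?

Let D = the rare event, + = positive/flagged.
P(D) = 1/500
P(+|D) = 85/100 = 17/20
P(+|D') = 1/100
P(+) = P(+|D)P(D) + P(+|D')P(D')
     = \frac{17}{20} × \frac{1}{500} + \frac{1}{100} × \frac{499}{500}
     = \frac{73}{6250}
P(D|+) = P(+|D)P(D)/P(+) = \frac{85}{584}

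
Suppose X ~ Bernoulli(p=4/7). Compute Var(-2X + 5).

For X ~ Bernoulli(p=4/7):
Var(X) = \frac{12}{49}
Var(-2X + 5) = (-2)² × Var(X) = 4 × \frac{12}{49} = \frac{48}{49}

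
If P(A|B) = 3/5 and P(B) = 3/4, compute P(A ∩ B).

By definition, P(A|B) = P(A ∩ B) / P(B)
So P(A ∩ B) = P(A|B) × P(B)
= 3/5 × 3/4
= 9/20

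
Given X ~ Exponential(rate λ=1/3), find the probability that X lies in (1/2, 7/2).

P(1/2 < X < 7/2) = ∫_{1/2}^{7/2} f(x) dx
where f(x) = \frac{e^{- \frac{x}{3}}}{3}
= - \frac{1 - e}{e^{\frac{7}{6}}}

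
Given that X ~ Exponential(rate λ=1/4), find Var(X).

For X ~ Exponential(rate λ=1/4):
Var(X) = 16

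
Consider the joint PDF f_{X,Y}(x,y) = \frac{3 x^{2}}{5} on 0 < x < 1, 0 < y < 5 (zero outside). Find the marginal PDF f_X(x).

f_X(x) = ∫_0^5 f(x,y) dy
= ∫_0^5 \frac{3 x^{2}}{5} dy
= 3 x^{2} for 0 < x < 1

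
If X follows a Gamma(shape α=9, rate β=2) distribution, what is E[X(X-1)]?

E[X(X-1)] = E[X² - X] = E[X²] - E[X]
E[X] = \frac{9}{2}
E[X²] = Var(X) + (E[X])² = \frac{9}{4} + (\frac{9}{2})² = \frac{45}{2}
E[X(X-1)] = \frac{45}{2} - \frac{9}{2} = 18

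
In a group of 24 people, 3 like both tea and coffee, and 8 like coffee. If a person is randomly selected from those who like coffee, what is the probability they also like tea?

P(A ∩ B) = 3/24 = 1/8
P(B) = 8/24 = 1/3
P(A|B) = P(A ∩ B) / P(B) = (1/8) / (1/3) = 3/8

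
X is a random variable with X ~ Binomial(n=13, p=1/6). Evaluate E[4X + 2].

For X ~ Binomial(n=13, p=1/6):
E[X] = \frac{13}{6}
E[4X + 2] = 4 × E[X] + 2 = \frac{32}{3}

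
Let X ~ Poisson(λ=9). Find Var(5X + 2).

For X ~ Poisson(λ=9):
Var(X) = 9
Var(5X + 2) = (5)² × Var(X) = 25 × 9 = 225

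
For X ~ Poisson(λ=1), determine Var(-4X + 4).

For X ~ Poisson(λ=1):
Var(X) = 1
Var(-4X + 4) = (-4)² × Var(X) = 16 × 1 = 16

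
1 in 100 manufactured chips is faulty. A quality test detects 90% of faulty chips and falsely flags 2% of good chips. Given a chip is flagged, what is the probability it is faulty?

Let D = the rare event, + = positive/flagged.
P(D) = 1/100
P(+|D) = 90/100 = 9/10
P(+|D') = 2/100 = 1/50
P(+) = P(+|D)P(D) + P(+|D')P(D')
     = \frac{9}{10} × \frac{1}{100} + \frac{1}{50} × \frac{99}{100}
     = \frac{18}{625}
P(D|+) = P(+|D)P(D)/P(+) = \frac{5}{16}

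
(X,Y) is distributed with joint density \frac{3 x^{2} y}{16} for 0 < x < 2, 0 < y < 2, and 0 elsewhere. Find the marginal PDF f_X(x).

f_X(x) = ∫_0^2 f(x,y) dy
= ∫_0^2 \frac{3 x^{2} y}{16} dy
= \frac{3 x^{2}}{8} for 0 < x < 2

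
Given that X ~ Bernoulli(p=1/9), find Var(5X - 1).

For X ~ Bernoulli(p=1/9):
Var(X) = \frac{8}{81}
Var(5X - 1) = (5)² × Var(X) = 25 × \frac{8}{81} = \frac{200}{81}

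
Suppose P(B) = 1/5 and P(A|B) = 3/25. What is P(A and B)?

By definition, P(A|B) = P(A ∩ B) / P(B)
So P(A ∩ B) = P(A|B) × P(B)
= 3/25 × 1/5
= 3/125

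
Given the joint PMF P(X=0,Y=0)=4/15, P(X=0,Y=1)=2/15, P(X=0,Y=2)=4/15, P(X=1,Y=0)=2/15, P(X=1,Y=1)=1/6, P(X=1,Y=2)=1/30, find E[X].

First find marginal of X:
P(X=0) = 2/3
P(X=1) = 1/3
E[X] = 0 × 2/3 + 1 × 1/3 = 1/3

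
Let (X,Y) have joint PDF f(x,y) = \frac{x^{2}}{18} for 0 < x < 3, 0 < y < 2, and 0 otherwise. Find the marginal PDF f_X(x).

f_X(x) = ∫_0^2 f(x,y) dy
= ∫_0^2 \frac{x^{2}}{18} dy
= \frac{x^{2}}{9} for 0 < x < 3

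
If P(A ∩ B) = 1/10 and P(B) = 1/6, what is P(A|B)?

P(A|B) = P(A ∩ B) / P(B)
= (1/10) / (1/6)
= 3/5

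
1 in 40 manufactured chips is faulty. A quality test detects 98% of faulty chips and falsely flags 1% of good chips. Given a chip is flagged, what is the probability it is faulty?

Let D = the rare event, + = positive/flagged.
P(D) = 1/40
P(+|D) = 98/100 = 49/50
P(+|D') = 1/100
P(+) = P(+|D)P(D) + P(+|D')P(D')
     = \frac{49}{50} × \frac{1}{40} + \frac{1}{100} × \frac{39}{40}
     = \frac{137}{4000}
P(D|+) = P(+|D)P(D)/P(+) = \frac{98}{137}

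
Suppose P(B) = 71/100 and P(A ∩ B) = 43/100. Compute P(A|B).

P(A|B) = P(A ∩ B) / P(B)
= (43/100) / (71/100)
= 43/71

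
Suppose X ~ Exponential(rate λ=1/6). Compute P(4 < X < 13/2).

P(4 < X < 13/2) = ∫_{4}^{13/2} f(x) dx
where f(x) = \frac{e^{- \frac{x}{6}}}{6}
= - \frac{1}{e^{\frac{13}{12}}} + e^{- \frac{2}{3}}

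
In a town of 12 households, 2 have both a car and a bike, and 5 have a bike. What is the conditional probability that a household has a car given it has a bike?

P(A ∩ B) = 2/12 = 1/6
P(B) = 5/12
P(A|B) = P(A ∩ B) / P(B) = (1/6) / (5/12) = 2/5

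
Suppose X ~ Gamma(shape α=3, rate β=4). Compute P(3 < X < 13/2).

P(3 < X < 13/2) = ∫_{3}^{13/2} f(x) dx
where f(x) = 32 x^{2} e^{- 4 x}
= \frac{5 \left(-73 + 17 e^{14}\right)}{e^{26}}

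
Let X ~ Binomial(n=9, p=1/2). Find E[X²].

Using the identity E[X²] = Var(X) + (E[X])²:
E[X] = \frac{9}{2}
Var(X) = \frac{9}{4}
E[X²] = \frac{9}{4} + (\frac{9}{2})²
= \frac{45}{2}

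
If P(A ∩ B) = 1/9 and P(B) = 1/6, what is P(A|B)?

P(A|B) = P(A ∩ B) / P(B)
= (1/9) / (1/6)
= 2/3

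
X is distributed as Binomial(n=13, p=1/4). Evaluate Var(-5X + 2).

For X ~ Binomial(n=13, p=1/4):
Var(X) = \frac{39}{16}
Var(-5X + 2) = (-5)² × Var(X) = 25 × \frac{39}{16} = \frac{975}{16}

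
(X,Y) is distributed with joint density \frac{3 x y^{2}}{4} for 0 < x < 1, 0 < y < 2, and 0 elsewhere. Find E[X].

f_X(x) = ∫_0^2 \frac{3 x y^{2}}{4} dy = 2 x
E[X] = ∫_0^1 x × (2 x) dx = \frac{2}{3}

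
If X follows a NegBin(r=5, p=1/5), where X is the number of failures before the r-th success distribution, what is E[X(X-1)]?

E[X(X-1)] = E[X² - X] = E[X²] - E[X]
E[X] = 20
E[X²] = Var(X) + (E[X])² = 100 + (20)² = 500
E[X(X-1)] = 500 - 20 = 480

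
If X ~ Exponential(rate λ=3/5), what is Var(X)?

For X ~ Exponential(rate λ=3/5):
Var(X) = \frac{25}{9}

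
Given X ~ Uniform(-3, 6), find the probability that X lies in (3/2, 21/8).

P(3/2 < X < 21/8) = ∫_{3/2}^{21/8} f(x) dx
where f(x) = \frac{1}{9}
= \frac{1}{8}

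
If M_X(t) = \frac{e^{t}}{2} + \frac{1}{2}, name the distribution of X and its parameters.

The MGF M(t) = \frac{e^{t}}{2} + \frac{1}{2} is the standard form for the Bernoulli distribution.
Comparing with the known MGF formula identifies: Bernoulli(p=1/2)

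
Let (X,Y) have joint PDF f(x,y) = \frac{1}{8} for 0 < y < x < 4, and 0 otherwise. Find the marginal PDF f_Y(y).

f_Y(y) = ∫_y^4 \frac{1}{8} dx = \frac{1}{2} - \frac{y}{8}
for 0 < y < 4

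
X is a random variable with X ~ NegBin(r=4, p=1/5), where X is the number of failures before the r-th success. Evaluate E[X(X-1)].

E[X(X-1)] = E[X² - X] = E[X²] - E[X]
E[X] = 16
E[X²] = Var(X) + (E[X])² = 80 + (16)² = 336
E[X(X-1)] = 336 - 16 = 320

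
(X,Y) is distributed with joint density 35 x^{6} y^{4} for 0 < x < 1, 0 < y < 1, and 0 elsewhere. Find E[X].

E[X] = ∫_0^1 ∫_0^1 x × f(x,y) dy dx
= ∫_0^1 ∫_0^1 x × (35 x^{6} y^{4}) dy dx
= \frac{7}{8}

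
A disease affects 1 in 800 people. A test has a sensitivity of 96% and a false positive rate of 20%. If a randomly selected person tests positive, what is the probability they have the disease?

Let D = the rare event, + = positive/flagged.
P(D) = 1/800
P(+|D) = 96/100 = 24/25
P(+|D') = 20/100 = 1/5
P(+) = P(+|D)P(D) + P(+|D')P(D')
     = \frac{24}{25} × \frac{1}{800} + \frac{1}{5} × \frac{799}{800}
     = \frac{4019}{20000}
P(D|+) = P(+|D)P(D)/P(+) = \frac{24}{4019}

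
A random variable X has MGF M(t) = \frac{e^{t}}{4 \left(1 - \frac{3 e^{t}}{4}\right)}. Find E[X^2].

To find E[X^2], compute M^(2)(0):
M^(1)(t) = \frac{e^{t}}{4 \left(1 - \frac{3 e^{t}}{4}\right)} + \frac{3 e^{2 t}}{16 \left(1 - \frac{3 e^{t}}{4}\right)^{2}}
M^(2)(t) = \frac{e^{t}}{4 \left(1 - \frac{3 e^{t}}{4}\right)} + \frac{9 e^{2 t}}{16 \left(1 - \frac{3 e^{t}}{4}\right)^{2}} + \frac{9 e^{3 t}}{32 \left(1 - \frac{3 e^{t}}{4}\right)^{3}}
M^(2)(0) = 28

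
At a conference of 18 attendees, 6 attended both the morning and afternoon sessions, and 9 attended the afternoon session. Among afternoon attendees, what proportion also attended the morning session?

P(A ∩ B) = 6/18 = 1/3
P(B) = 9/18 = 1/2
P(A|B) = P(A ∩ B) / P(B) = (1/3) / (1/2) = 2/3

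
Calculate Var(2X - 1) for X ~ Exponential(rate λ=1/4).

For X ~ Exponential(rate λ=1/4):
Var(X) = 16
Var(2X - 1) = (2)² × Var(X) = 4 × 16 = 64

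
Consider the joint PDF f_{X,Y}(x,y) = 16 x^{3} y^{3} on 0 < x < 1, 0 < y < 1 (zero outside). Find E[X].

E[X] = ∫_0^1 ∫_0^1 x × f(x,y) dy dx
= ∫_0^1 ∫_0^1 x × (16 x^{3} y^{3}) dy dx
= \frac{4}{5}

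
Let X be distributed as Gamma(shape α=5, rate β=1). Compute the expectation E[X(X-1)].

E[X(X-1)] = E[X² - X] = E[X²] - E[X]
E[X] = 5
E[X²] = Var(X) + (E[X])² = 5 + (5)² = 30
E[X(X-1)] = 30 - 5 = 25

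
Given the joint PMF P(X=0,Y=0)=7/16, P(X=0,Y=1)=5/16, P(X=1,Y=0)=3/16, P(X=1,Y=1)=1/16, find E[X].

First find marginal of X:
P(X=0) = 3/4
P(X=1) = 1/4
E[X] = 0 × 3/4 + 1 × 1/4 = 1/4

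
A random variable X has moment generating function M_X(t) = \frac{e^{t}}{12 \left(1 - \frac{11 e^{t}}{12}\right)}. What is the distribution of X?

The MGF M(t) = \frac{e^{t}}{12 \left(1 - \frac{11 e^{t}}{12}\right)} is the standard form for the Geometric distribution.
Comparing with the known MGF formula identifies: Geometric(p=1/12), X = trial number of first success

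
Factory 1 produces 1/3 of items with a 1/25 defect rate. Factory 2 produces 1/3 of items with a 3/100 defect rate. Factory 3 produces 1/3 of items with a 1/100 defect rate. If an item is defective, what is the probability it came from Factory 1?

Using Bayes' theorem:
P(F1) = 1/3, P(D|F1) = 1/25
P(F2) = 1/3, P(D|F2) = 3/100
P(F3) = 1/3, P(D|F3) = 1/100
P(D) = P(D|F1)P(F1) + P(D|F2)P(F2) + P(D|F3)P(F3)
     = \frac{2}{75}
P(F1|D) = P(D|F1)P(F1) / P(D)
= \frac{1}{2}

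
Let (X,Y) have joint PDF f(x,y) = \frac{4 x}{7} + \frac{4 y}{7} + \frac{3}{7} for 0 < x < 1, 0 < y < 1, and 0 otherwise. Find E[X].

E[X] = ∫_0^1 ∫_0^1 x × f(x,y) dy dx
= ∫_0^1 ∫_0^1 x × (\frac{4 x}{7} + \frac{4 y}{7} + \frac{3}{7}) dy dx
= \frac{23}{42}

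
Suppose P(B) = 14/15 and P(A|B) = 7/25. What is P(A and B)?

By definition, P(A|B) = P(A ∩ B) / P(B)
So P(A ∩ B) = P(A|B) × P(B)
= 7/25 × 14/15
= 98/375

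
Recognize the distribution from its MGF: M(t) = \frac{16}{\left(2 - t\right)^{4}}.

The MGF M(t) = \frac{16}{\left(2 - t\right)^{4}} is the standard form for the Gamma distribution.
Comparing with the known MGF formula identifies: Gamma(shape α=4, rate β=2)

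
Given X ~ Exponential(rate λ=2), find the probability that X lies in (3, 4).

P(3 < X < 4) = ∫_{3}^{4} f(x) dx
where f(x) = 2 e^{- 2 x}
= - \frac{1 - e^{2}}{e^{8}}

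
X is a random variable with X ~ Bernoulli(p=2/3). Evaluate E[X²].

Using the identity E[X²] = Var(X) + (E[X])²:
E[X] = \frac{2}{3}
Var(X) = \frac{2}{9}
E[X²] = \frac{2}{9} + (\frac{2}{3})²
= \frac{2}{3}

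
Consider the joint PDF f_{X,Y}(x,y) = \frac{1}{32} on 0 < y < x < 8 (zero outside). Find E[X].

f_X(x) = ∫_0^x \frac{1}{32} dy = \frac{x}{32}
E[X] = ∫_0^8 x × (\frac{x}{32}) dx = \frac{16}{3}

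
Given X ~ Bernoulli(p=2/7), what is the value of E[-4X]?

For X ~ Bernoulli(p=2/7):
E[X] = \frac{2}{7}
E[-4X] = -4 × E[X] + 0 = - \frac{8}{7}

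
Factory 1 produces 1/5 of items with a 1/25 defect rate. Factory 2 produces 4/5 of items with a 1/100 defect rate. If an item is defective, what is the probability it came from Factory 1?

Using Bayes' theorem:
P(F1) = 1/5, P(D|F1) = 1/25
P(F2) = 4/5, P(D|F2) = 1/100
P(D) = P(D|F1)P(F1) + P(D|F2)P(F2)
     = \frac{2}{125}
P(F1|D) = P(D|F1)P(F1) / P(D)
= \frac{1}{2}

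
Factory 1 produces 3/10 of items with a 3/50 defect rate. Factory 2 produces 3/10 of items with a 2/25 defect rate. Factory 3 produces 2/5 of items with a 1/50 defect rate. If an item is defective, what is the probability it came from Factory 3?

Using Bayes' theorem:
P(F1) = 3/10, P(D|F1) = 3/50
P(F2) = 3/10, P(D|F2) = 2/25
P(F3) = 2/5, P(D|F3) = 1/50
P(D) = P(D|F1)P(F1) + P(D|F2)P(F2) + P(D|F3)P(F3)
     = \frac{1}{20}
P(F3|D) = P(D|F3)P(F3) / P(D)
= \frac{4}{25}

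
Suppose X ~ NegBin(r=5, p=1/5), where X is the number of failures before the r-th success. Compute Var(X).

For X ~ NegBin(r=5, p=1/5), where X is the number of failures before the r-th success:
Var(X) = 100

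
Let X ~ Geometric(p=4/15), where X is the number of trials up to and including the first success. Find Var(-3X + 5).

For X ~ Geometric(p=4/15), where X is the number of trials up to and including the first success:
Var(X) = \frac{165}{16}
Var(-3X + 5) = (-3)² × Var(X) = 9 × \frac{165}{16} = \frac{1485}{16}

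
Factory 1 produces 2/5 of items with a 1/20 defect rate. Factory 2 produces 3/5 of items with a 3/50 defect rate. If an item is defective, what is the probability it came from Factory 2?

Using Bayes' theorem:
P(F1) = 2/5, P(D|F1) = 1/20
P(F2) = 3/5, P(D|F2) = 3/50
P(D) = P(D|F1)P(F1) + P(D|F2)P(F2)
     = \frac{7}{125}
P(F2|D) = P(D|F2)P(F2) / P(D)
= \frac{9}{14}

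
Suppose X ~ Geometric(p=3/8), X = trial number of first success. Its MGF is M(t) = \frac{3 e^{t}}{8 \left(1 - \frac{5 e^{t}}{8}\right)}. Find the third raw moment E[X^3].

To find E[X^3], compute M^(3)(0):
M^(1)(t) = \frac{3 e^{t}}{8 \left(1 - \frac{5 e^{t}}{8}\right)} + \frac{15 e^{2 t}}{64 \left(1 - \frac{5 e^{t}}{8}\right)^{2}}
M^(2)(t) = \frac{3 e^{t}}{8 \left(1 - \frac{5 e^{t}}{8}\right)} + \frac{45 e^{2 t}}{64 \left(1 - \frac{5 e^{t}}{8}\right)^{2}} + \frac{75 e^{3 t}}{256 \left(1 - \frac{5 e^{t}}{8}\right)^{3}}
M^(3)(t) = \frac{3 e^{t}}{8 \left(1 - \frac{5 e^{t}}{8}\right)} + \frac{105 e^{2 t}}{64 \left(1 - \frac{5 e^{t}}{8}\right)^{2}} + \frac{225 e^{3 t}}{128 \left(1 - \frac{5 e^{t}}{8}\right)^{3}} + \frac{1125 e^{4 t}}{2048 \left(1 - \frac{5 e^{t}}{8}\right)^{4}}
M^(3)(0) = \frac{664}{9}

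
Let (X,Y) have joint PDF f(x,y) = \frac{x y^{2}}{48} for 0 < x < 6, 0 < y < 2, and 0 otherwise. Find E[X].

f_X(x) = ∫_0^2 \frac{x y^{2}}{48} dy = \frac{x}{18}
E[X] = ∫_0^6 x × (\frac{x}{18}) dx = 4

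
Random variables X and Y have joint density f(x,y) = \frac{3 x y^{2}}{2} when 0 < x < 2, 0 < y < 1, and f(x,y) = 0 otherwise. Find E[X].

f_X(x) = ∫_0^1 \frac{3 x y^{2}}{2} dy = \frac{x}{2}
E[X] = ∫_0^2 x × (\frac{x}{2}) dx = \frac{4}{3}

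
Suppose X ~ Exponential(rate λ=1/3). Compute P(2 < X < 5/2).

P(2 < X < 5/2) = ∫_{2}^{5/2} f(x) dx
where f(x) = \frac{e^{- \frac{x}{3}}}{3}
= - \frac{1}{e^{\frac{5}{6}}} + e^{- \frac{2}{3}}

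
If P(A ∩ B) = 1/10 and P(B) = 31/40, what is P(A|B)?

P(A|B) = P(A ∩ B) / P(B)
= (1/10) / (31/40)
= 4/31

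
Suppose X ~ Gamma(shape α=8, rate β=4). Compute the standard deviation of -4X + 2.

For X ~ Gamma(shape α=8, rate β=4):
Var(X) = \frac{1}{2}
SD(X) = √(Var(X)) = √(\frac{1}{2}) = \frac{\sqrt{2}}{2}
SD(-4X + 2) = |-4| × SD(X) = 4 × \frac{\sqrt{2}}{2} = 2 \sqrt{2}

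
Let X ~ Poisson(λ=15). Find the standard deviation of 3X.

For X ~ Poisson(λ=15):
Var(X) = 15
SD(X) = √(Var(X)) = √(15) = \sqrt{15}
SD(3X) = |3| × SD(X) = 3 × \sqrt{15} = 3 \sqrt{15}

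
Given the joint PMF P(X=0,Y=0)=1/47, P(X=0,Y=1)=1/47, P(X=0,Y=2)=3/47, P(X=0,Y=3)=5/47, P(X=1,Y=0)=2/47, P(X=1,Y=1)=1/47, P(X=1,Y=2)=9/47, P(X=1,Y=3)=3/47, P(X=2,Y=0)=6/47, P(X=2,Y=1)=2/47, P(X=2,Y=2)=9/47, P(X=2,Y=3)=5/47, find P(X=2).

P(X=2) = P(X=2,Y=0) + P(X=2,Y=1) + P(X=2,Y=2) + P(X=2,Y=3)
= 6/47 + 2/47 + 9/47 + 5/47
= 22/47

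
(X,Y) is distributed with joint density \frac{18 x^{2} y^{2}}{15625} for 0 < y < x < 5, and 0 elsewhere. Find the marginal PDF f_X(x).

f_X(x) = ∫_0^x \frac{18 x^{2} y^{2}}{15625} dy = \frac{6 x^{5}}{15625}
for 0 < x < 5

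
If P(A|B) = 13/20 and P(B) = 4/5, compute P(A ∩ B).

By definition, P(A|B) = P(A ∩ B) / P(B)
So P(A ∩ B) = P(A|B) × P(B)
= 13/20 × 4/5
= 13/25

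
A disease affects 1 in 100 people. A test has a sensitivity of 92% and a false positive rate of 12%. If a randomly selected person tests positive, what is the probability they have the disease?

Let D = the rare event, + = positive/flagged.
P(D) = 1/100
P(+|D) = 92/100 = 23/25
P(+|D') = 12/100 = 3/25
P(+) = P(+|D)P(D) + P(+|D')P(D')
     = \frac{23}{25} × \frac{1}{100} + \frac{3}{25} × \frac{99}{100}
     = \frac{16}{125}
P(D|+) = P(+|D)P(D)/P(+) = \frac{23}{320}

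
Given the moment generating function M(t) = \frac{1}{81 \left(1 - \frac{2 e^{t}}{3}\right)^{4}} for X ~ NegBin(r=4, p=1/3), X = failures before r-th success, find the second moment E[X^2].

To find E[X^2], compute M^(2)(0):
M^(1)(t) = \frac{8 e^{t}}{243 \left(1 - \frac{2 e^{t}}{3}\right)^{5}}
M^(2)(t) = \frac{8 e^{t}}{243 \left(1 - \frac{2 e^{t}}{3}\right)^{5}} + \frac{80 e^{2 t}}{729 \left(1 - \frac{2 e^{t}}{3}\right)^{6}}
M^(2)(0) = 88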